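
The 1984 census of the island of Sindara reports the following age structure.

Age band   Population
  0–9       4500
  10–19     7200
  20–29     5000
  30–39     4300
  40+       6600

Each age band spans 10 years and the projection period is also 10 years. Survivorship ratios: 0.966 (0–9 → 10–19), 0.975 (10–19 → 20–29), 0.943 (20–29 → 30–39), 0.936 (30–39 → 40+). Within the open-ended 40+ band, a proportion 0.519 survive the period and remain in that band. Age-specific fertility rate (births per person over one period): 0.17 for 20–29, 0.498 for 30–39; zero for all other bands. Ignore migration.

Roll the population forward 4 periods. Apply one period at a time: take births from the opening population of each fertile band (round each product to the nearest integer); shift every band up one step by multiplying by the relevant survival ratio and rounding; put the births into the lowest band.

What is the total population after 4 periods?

After projecting period 1:
Births: 5000 * 0.17 = 850, 4300 * 0.498 = 2141 → total 2991
10–19: 4500 * 0.966 = 4347
20–29: 7200 * 0.975 = 7020
30–39: 5000 * 0.943 = 4715
40+: 4300 * 0.936 + 6600 * 0.519 = 4025 + 3425 = 7450
→ [2991, 4347, 7020, 4715, 7450]
After projecting period 2:
Births: 7020 * 0.17 = 1193, 4715 * 0.498 = 2348 → total 3541
10–19: 2991 * 0.966 = 2889
20–29: 4347 * 0.975 = 4238
30–39: 7020 * 0.943 = 6620
40+: 4715 * 0.936 + 7450 * 0.519 = 4413 + 3867 = 8280
→ [3541, 2889, 4238, 6620, 8280]
After projecting period 3:
Births: 4238 * 0.17 = 720, 6620 * 0.498 = 3297 → total 4017
10–19: 3541 * 0.966 = 3421
20–29: 2889 * 0.975 = 2817
30–39: 4238 * 0.943 = 3996
40+: 6620 * 0.936 + 8280 * 0.519 = 6196 + 4297 = 10493
→ [4017, 3421, 2817, 3996, 10493]
After projecting period 4:
Births: 2817 * 0.17 = 479, 3996 * 0.498 = 1990 → total 2469
10–19: 4017 * 0.966 = 3880
20–29: 3421 * 0.975 = 3335
30–39: 2817 * 0.943 = 2656
40+: 3996 * 0.936 + 10493 * 0.519 = 3740 + 5446 = 9186
→ [2469, 3880, 3335, 2656, 9186]
Total after period 4: 2469 + 3880 + 3335 + 2656 + 9186 = 21526

21526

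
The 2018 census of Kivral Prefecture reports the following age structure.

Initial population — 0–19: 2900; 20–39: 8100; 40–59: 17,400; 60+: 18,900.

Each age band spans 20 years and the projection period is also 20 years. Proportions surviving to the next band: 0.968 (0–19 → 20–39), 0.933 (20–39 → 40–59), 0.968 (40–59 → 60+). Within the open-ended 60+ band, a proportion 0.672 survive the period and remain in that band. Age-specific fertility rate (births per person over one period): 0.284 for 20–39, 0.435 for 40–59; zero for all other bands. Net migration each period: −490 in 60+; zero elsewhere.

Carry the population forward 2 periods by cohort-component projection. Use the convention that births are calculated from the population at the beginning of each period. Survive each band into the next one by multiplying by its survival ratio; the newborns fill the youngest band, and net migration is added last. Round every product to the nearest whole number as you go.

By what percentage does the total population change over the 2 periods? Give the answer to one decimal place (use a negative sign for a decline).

Let group 1 be 0–19 through group 4 = 60+.
[period 1]
Births: 8100 * 0.284 = 2300  |  17400 * 0.435 = 7569 → 9869
Group 2: 2900 * 0.968 = 2807
Group 3: 8100 * 0.933 = 7557
Group 4: 17400 * 0.968 + 18900 * 0.672 = 16843 + 12701 = 29544
Net migration: Group 4 − 490 → 29054
→ [9869, 2807, 7557, 29054]
[period 2]
Births: 2807 * 0.284 = 797  |  7557 * 0.435 = 3287 → 4084
Group 2: 9869 * 0.968 = 9553
Group 3: 2807 * 0.933 = 2619
Group 4: 7557 * 0.968 + 29054 * 0.672 = 7315 + 19524 = 26839
Net migration: Group 4 − 490 → 26349
→ [4084, 9553, 2619, 26349]
Total: 47300 → 42605; change = -4695; percentage change = -9.9%

-9.9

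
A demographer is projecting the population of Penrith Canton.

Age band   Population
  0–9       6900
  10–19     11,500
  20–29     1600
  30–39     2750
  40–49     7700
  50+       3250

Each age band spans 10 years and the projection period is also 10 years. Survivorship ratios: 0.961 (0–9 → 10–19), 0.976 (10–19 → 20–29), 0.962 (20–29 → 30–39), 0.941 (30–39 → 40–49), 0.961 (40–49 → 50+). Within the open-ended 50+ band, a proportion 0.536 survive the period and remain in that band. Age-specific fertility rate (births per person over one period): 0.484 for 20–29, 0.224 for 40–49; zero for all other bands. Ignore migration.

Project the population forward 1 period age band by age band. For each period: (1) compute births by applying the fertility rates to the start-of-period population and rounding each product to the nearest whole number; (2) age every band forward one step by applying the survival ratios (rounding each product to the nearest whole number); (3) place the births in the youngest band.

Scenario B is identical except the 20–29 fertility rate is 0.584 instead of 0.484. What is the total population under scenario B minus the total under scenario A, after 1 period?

160

Numbering the groups 1..6 from youngest to oldest:
Period 1:
Births: 1600 × 0.484 = 774 ; 7700 × 0.224 = 1725 ⇒ total 2499
Group 2: 6900 × 0.961 = 6631
Group 3: 11500 × 0.976 = 11224
Group 4: 1600 × 0.962 = 1539
Group 5: 2750 × 0.941 = 2588
Group 6: 7700 × 0.961 + 3250 × 0.536 = 7400 + 1742 = 9142
→ [2499, 6631, 11224, 1539, 2588, 9142]
Scenario A total after 1 period: 33623
Scenario B projection —
Period 1:
Births: 1600 × 0.584 = 934 ; 7700 × 0.224 = 1725 ⇒ total 2659
Group 2: 6900 × 0.961 = 6631
Group 3: 11500 × 0.976 = 11224
Group 4: 1600 × 0.962 = 1539
Group 5: 2750 × 0.941 = 2588
Group 6: 7700 × 0.961 + 3250 × 0.536 = 7400 + 1742 = 9142
→ [2659, 6631, 11224, 1539, 2588, 9142]
Scenario B total after 1 period: 33783
Difference B − A = 33783 − 33623 = 160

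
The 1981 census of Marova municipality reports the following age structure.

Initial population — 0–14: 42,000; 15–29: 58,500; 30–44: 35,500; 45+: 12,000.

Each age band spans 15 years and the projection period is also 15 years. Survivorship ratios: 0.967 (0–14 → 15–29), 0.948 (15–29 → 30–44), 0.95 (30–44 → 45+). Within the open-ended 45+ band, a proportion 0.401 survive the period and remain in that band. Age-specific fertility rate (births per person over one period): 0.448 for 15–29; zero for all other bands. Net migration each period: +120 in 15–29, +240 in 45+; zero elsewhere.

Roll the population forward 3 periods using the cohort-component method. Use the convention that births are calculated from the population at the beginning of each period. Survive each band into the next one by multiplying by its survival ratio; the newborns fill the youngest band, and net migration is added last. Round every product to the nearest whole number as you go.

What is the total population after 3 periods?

Numbering the groups 1..4 from youngest to oldest:
Period 1.
Births: 58500 * 0.448 = 26208
Group 2: 42000 * 0.967 = 40614
Group 3: 58500 * 0.948 = 55458
Group 4: 35500 * 0.95 + 12000 * 0.401 = 33725 + 4812 = 38537
Net migration: Group 2 + 120 → 40734; Group 4 + 240 → 38777
Giving 26208 / 40734 / 55458 / 38777.
Period 2.
Births: 40734 * 0.448 = 18249
Group 2: 26208 * 0.967 = 25343
Group 3: 40734 * 0.948 = 38616
Group 4: 55458 * 0.95 + 38777 * 0.401 = 52685 + 15550 = 68235
Net migration: Group 2 + 120 → 25463; Group 4 + 240 → 68475
Giving 18249 / 25463 / 38616 / 68475.
Period 3.
Births: 25463 * 0.448 = 11407
Group 2: 18249 * 0.967 = 17647
Group 3: 25463 * 0.948 = 24139
Group 4: 38616 * 0.95 + 68475 * 0.401 = 36685 + 27458 = 64143
Net migration: Group 2 + 120 → 17767; Group 4 + 240 → 64383
Giving 11407 / 17767 / 24139 / 64383.
Total after period 3: 11407 + 17767 + 24139 + 64383 = 117696

117696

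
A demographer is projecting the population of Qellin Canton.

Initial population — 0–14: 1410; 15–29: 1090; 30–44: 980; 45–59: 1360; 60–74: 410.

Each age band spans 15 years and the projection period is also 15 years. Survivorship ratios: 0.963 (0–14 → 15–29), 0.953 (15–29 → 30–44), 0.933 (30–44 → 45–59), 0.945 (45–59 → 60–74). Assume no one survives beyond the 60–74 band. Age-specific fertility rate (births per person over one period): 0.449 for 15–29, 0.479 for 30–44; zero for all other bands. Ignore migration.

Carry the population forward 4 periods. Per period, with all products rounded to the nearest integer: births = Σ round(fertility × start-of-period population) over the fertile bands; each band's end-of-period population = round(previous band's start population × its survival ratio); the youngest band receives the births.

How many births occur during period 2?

Let band 1 be 0–14 through band 5 = 60–74.
After projecting period 1:
Births: 1090 × 0.449 = 489, 980 × 0.479 = 469 → total 958
Band 2: 1410 × 0.963 = 1358
Band 3: 1090 × 0.953 = 1039
Band 4: 980 × 0.933 = 914
Band 5: 1360 × 0.945 = 1285
End of period: [958, 1358, 1039, 914, 1285]
After projecting period 2:
Births: 1358 × 0.449 = 610, 1039 × 0.479 = 498 → total 1108
Band 2: 958 × 0.963 = 923
Band 3: 1358 × 0.953 = 1294
Band 4: 1039 × 0.933 = 969
Band 5: 914 × 0.945 = 864
End of period: [1108, 923, 1294, 969, 864]

1108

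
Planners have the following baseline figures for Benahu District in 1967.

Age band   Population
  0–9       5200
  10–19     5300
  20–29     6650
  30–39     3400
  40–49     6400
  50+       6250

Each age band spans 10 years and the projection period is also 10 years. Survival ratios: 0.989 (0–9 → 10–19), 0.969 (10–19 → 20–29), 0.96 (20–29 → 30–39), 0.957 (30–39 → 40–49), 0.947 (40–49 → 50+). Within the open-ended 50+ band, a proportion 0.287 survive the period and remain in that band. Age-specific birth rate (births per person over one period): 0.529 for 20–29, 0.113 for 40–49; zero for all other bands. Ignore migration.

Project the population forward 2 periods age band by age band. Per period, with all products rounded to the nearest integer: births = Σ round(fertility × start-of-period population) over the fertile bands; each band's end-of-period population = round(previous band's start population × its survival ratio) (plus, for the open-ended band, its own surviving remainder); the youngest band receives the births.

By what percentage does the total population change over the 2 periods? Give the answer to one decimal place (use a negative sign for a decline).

Numbering the groups 1..6 from youngest to oldest:
Period 1.
Births: 6650 × 0.529 = 3518, 6400 × 0.113 = 723 — total 4241
Group 2: 5200 × 0.989 = 5143
Group 3: 5300 × 0.969 = 5136
Group 4: 6650 × 0.96 = 6384
Group 5: 3400 × 0.957 = 3254
Group 6: 6400 × 0.947 + 6250 × 0.287 = 6061 + 1794 = 7855
→ [4241, 5143, 5136, 6384, 3254, 7855]
Period 2.
Births: 5136 × 0.529 = 2717, 3254 × 0.113 = 368 — total 3085
Group 2: 4241 × 0.989 = 4194
Group 3: 5143 × 0.969 = 4984
Group 4: 5136 × 0.96 = 4931
Group 5: 6384 × 0.957 = 6109
Group 6: 3254 × 0.947 + 7855 × 0.287 = 3082 + 2254 = 5336
→ [3085, 4194, 4984, 4931, 6109, 5336]
Total: 33200 → 28639; change = -4561; percentage change = -13.7%

-13.7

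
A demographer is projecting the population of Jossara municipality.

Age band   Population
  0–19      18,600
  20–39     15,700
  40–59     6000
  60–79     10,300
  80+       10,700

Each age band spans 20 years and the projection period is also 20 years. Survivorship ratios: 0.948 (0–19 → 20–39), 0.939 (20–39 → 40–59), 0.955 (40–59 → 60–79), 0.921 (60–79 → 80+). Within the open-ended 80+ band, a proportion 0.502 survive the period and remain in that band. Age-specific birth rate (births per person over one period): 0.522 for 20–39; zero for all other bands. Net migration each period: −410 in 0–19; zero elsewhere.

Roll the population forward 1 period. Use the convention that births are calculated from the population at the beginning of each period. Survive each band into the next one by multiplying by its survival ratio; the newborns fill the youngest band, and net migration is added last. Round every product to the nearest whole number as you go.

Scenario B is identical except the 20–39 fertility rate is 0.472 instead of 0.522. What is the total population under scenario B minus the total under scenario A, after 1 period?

-785

After projecting period 1:
Births: 15700 × 0.522 = 8195
20–39: 18600 × 0.948 = 17633
40–59: 15700 × 0.939 = 14742
60–79: 6000 × 0.955 = 5730
80+: 10300 × 0.921 + 10700 × 0.502 = 9486 + 5371 = 14857
Net migration: 0–19 − 410 → 7785
Giving 7785 / 17633 / 14742 / 5730 / 14857.
Scenario A total after 1 period: 60747
Scenario B projection —
After projecting period 1:
Births: 15700 × 0.472 = 7410
20–39: 18600 × 0.948 = 17633
40–59: 15700 × 0.939 = 14742
60–79: 6000 × 0.955 = 5730
80+: 10300 × 0.921 + 10700 × 0.502 = 9486 + 5371 = 14857
Net migration: 0–19 − 410 → 7000
Giving 7000 / 17633 / 14742 / 5730 / 14857.
Scenario B total after 1 period: 59962
Difference B − A = 59962 − 60747 = -785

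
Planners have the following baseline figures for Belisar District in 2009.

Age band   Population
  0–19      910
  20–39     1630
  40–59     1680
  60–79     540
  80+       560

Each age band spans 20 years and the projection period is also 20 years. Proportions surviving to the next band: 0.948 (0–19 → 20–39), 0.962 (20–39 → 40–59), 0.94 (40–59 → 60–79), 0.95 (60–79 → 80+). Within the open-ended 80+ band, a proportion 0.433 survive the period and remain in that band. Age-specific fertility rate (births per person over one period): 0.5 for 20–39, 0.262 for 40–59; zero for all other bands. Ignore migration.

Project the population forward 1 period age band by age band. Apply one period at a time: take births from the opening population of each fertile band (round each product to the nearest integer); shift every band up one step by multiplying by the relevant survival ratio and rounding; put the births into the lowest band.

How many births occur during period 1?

Let band 1 be 0–19 through band 5 = 80+.
Period 1.
Births: 1630 * 0.5 = 815, 1680 * 0.262 = 440 — total 1255
Band 2: 910 * 0.948 = 863
Band 3: 1630 * 0.962 = 1568
Band 4: 1680 * 0.94 = 1579
Band 5: 540 * 0.95 + 560 * 0.433 = 513 + 242 = 755
End of period: [1255, 863, 1568, 1579, 755]

1255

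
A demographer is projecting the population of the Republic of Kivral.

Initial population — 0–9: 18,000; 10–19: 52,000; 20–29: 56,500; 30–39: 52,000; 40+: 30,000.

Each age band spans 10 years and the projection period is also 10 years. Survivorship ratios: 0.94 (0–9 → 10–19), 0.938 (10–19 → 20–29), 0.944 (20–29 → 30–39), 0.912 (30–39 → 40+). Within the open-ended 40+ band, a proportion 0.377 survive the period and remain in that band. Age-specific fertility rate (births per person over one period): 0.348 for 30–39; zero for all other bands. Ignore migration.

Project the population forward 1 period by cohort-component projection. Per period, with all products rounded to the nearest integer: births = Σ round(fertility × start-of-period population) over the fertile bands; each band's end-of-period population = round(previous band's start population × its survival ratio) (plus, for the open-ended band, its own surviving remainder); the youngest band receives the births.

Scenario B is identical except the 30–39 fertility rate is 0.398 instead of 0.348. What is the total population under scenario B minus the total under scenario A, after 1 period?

Numbering the bands 1..5 from youngest to oldest:
[period 1]
Births: 52000 × 0.348 = 18096
Band 2: 18000 × 0.94 = 16920
Band 3: 52000 × 0.938 = 48776
Band 4: 56500 × 0.944 = 53336
Band 5: 52000 × 0.912 + 30000 × 0.377 = 47424 + 11310 = 58734
Giving 18096 / 16920 / 48776 / 53336 / 58734.
Scenario A total after 1 period: 195862
Scenario B projection —
[period 1]
Births: 52000 × 0.398 = 20696
Band 2: 18000 × 0.94 = 16920
Band 3: 52000 × 0.938 = 48776
Band 4: 56500 × 0.944 = 53336
Band 5: 52000 × 0.912 + 30000 × 0.377 = 47424 + 11310 = 58734
Giving 20696 / 16920 / 48776 / 53336 / 58734.
Scenario B total after 1 period: 198462
Difference B − A = 198462 − 195862 = 2600

2600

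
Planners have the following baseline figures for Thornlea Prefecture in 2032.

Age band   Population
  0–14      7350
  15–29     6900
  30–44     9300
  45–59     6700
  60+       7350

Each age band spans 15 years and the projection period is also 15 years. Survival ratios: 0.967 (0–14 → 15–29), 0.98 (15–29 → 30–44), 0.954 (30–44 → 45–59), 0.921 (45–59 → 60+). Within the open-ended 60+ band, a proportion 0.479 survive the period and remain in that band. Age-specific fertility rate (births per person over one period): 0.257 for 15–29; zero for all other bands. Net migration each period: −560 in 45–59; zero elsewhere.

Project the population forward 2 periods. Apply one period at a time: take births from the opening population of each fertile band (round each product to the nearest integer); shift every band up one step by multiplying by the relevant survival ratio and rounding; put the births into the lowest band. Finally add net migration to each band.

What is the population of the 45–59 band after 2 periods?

Numbering the groups 1..5 from youngest to oldest:
After projecting period 1:
Births: 6900 × 0.257 = 1773
Group 2: 7350 × 0.967 = 7107
Group 3: 6900 × 0.98 = 6762
Group 4: 9300 × 0.954 = 8872
Group 5: 6700 × 0.921 + 7350 × 0.479 = 6171 + 3521 = 9692
Net migration: Group 4 − 560 → 8312
→ [1773, 7107, 6762, 8312, 9692]
After projecting period 2:
Births: 7107 × 0.257 = 1826
Group 2: 1773 × 0.967 = 1714
Group 3: 7107 × 0.98 = 6965
Group 4: 6762 × 0.954 = 6451
Group 5: 8312 × 0.921 + 9692 × 0.479 = 7655 + 4642 = 12297
Net migration: Group 4 − 560 → 5891
→ [1826, 1714, 6965, 5891, 12297]

5891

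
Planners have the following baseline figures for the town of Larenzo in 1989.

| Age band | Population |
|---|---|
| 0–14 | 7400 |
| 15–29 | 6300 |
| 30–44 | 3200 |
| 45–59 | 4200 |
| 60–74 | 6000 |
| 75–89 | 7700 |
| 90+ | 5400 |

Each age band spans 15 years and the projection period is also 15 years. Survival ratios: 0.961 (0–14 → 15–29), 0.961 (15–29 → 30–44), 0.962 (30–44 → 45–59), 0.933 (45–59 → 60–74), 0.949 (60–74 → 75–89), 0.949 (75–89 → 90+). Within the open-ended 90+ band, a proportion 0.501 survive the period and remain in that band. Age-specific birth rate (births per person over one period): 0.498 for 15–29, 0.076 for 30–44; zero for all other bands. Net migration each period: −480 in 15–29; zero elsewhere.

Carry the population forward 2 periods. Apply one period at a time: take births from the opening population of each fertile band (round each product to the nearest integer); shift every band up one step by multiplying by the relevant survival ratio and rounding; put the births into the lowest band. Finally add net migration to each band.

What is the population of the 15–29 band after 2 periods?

Call the groups 1 to 7, youngest first.
Period 1.
Births: 6300 × 0.498 = 3137  |  3200 × 0.076 = 243 → total 3380
Group 2: 7400 × 0.961 = 7111
Group 3: 6300 × 0.961 = 6054
Group 4: 3200 × 0.962 = 3078
Group 5: 4200 × 0.933 = 3919
Group 6: 6000 × 0.949 = 5694
Group 7: 7700 × 0.949 + 5400 × 0.501 = 7307 + 2705 = 10012
Net migration: Group 2 − 480 → 6631
Giving 3380 / 6631 / 6054 / 3078 / 3919 / 5694 / 10012.
Period 2.
Births: 6631 × 0.498 = 3302  |  6054 × 0.076 = 460 → total 3762
Group 2: 3380 × 0.961 = 3248
Group 3: 6631 × 0.961 = 6372
Group 4: 6054 × 0.962 = 5824
Group 5: 3078 × 0.933 = 2872
Group 6: 3919 × 0.949 = 3719
Group 7: 5694 × 0.949 + 10012 × 0.501 = 5404 + 5016 = 10420
Net migration: Group 2 − 480 → 2768
Giving 3762 / 2768 / 6372 / 5824 / 2872 / 3719 / 10420.

2768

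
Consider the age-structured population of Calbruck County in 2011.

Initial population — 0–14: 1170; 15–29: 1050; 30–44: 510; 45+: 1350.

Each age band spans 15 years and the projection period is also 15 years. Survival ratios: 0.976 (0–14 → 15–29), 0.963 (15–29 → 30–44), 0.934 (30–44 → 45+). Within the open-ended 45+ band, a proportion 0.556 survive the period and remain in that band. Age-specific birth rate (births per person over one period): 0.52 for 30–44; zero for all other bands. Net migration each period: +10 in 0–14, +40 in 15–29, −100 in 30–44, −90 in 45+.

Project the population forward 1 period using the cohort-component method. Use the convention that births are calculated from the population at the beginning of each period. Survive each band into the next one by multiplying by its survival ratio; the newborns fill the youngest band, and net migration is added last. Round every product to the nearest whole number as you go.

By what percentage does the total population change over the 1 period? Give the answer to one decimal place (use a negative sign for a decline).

-14.1

Period 1.
Births: 510 × 0.52 = 265
15–29: 1170 × 0.976 = 1142
30–44: 1050 × 0.963 = 1011
45+: 510 × 0.934 + 1350 × 0.556 = 476 + 751 = 1227
Net migration: 0–14 + 10 → 275; 15–29 + 40 → 1182; 30–44 − 100 → 911; 45+ − 90 → 1137
Giving 275 / 1182 / 911 / 1137.
Total: 4080 → 3505; change = -575; percentage change = -14.1%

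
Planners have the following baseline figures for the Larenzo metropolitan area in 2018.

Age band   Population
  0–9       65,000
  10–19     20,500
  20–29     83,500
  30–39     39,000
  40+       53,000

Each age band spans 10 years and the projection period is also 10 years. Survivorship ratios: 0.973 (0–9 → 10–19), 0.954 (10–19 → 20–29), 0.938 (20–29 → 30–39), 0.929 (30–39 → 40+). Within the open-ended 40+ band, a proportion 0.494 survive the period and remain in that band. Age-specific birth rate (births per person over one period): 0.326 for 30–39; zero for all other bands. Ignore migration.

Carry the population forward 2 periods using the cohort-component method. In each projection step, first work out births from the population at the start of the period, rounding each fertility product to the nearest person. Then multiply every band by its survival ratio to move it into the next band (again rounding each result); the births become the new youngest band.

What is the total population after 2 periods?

220178

[period 1]
Births: 39000 × 0.326 = 12714
10–19: 65000 × 0.973 = 63245
20–29: 20500 × 0.954 = 19557
30–39: 83500 × 0.938 = 78323
40+: 39000 × 0.929 + 53000 × 0.494 = 36231 + 26182 = 62413
→ [12714, 63245, 19557, 78323, 62413]
[period 2]
Births: 78323 × 0.326 = 25533
10–19: 12714 × 0.973 = 12371
20–29: 63245 × 0.954 = 60336
30–39: 19557 × 0.938 = 18344
40+: 78323 × 0.929 + 62413 × 0.494 = 72762 + 30832 = 103594
→ [25533, 12371, 60336, 18344, 103594]
Total after period 2: 25533 + 12371 + 60336 + 18344 + 103594 = 220178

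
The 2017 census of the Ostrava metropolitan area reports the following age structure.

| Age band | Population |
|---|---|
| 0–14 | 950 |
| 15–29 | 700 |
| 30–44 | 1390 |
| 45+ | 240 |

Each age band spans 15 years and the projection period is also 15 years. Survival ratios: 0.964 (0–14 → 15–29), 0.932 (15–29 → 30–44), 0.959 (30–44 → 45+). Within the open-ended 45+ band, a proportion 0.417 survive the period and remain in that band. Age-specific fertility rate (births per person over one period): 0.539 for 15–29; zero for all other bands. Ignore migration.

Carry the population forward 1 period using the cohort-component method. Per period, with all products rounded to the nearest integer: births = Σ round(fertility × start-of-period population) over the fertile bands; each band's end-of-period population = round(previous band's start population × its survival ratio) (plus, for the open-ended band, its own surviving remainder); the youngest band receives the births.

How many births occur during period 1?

377

[period 1]
Births: 700 * 0.539 = 377
15–29: 950 * 0.964 = 916
30–44: 700 * 0.932 = 652
45+: 1390 * 0.959 + 240 * 0.417 = 1333 + 100 = 1433
Giving 377 / 916 / 652 / 1433.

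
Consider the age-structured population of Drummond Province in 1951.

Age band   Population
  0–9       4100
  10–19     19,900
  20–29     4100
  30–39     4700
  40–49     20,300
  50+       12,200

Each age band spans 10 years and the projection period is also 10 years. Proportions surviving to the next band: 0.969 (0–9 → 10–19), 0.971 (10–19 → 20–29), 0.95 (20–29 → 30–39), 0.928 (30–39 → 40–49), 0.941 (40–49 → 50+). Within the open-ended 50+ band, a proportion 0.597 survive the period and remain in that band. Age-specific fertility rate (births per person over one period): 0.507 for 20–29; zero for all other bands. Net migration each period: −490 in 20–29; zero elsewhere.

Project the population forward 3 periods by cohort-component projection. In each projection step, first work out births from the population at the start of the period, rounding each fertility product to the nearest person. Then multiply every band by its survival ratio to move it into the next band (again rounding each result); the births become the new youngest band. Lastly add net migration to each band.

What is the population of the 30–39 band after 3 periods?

(Groups numbered youngest = 1 to oldest = 6.)
[period 1]
Births: 4100 * 0.507 = 2079
Group 2: 4100 * 0.969 = 3973
Group 3: 19900 * 0.971 = 19323
Group 4: 4100 * 0.95 = 3895
Group 5: 4700 * 0.928 = 4362
Group 6: 20300 * 0.941 + 12200 * 0.597 = 19102 + 7283 = 26385
Net migration: Group 3 − 490 → 18833
Giving 2079 / 3973 / 18833 / 3895 / 4362 / 26385.
[period 2]
Births: 18833 * 0.507 = 9548
Group 2: 2079 * 0.969 = 2015
Group 3: 3973 * 0.971 = 3858
Group 4: 18833 * 0.95 = 17891
Group 5: 3895 * 0.928 = 3615
Group 6: 4362 * 0.941 + 26385 * 0.597 = 4105 + 15752 = 19857
Net migration: Group 3 − 490 → 3368
Giving 9548 / 2015 / 3368 / 17891 / 3615 / 19857.
[period 3]
Births: 3368 * 0.507 = 1708
Group 2: 9548 * 0.969 = 9252
Group 3: 2015 * 0.971 = 1957
Group 4: 3368 * 0.95 = 3200
Group 5: 17891 * 0.928 = 16603
Group 6: 3615 * 0.941 + 19857 * 0.597 = 3402 + 11855 = 15257
Net migration: Group 3 − 490 → 1467
Giving 1708 / 9252 / 1467 / 3200 / 16603 / 15257.

3200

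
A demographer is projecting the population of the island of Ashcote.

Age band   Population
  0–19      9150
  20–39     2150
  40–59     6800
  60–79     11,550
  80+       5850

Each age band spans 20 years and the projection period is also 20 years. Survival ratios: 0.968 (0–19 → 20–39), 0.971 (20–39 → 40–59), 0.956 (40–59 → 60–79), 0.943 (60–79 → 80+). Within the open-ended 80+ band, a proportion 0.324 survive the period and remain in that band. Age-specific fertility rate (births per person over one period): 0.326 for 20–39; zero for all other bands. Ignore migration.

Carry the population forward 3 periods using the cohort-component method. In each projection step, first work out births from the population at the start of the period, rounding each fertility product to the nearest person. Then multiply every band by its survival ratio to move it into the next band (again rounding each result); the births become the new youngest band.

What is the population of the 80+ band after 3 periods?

5210

Period 1:
Births: 2150 × 0.326 = 701
20–39: 9150 × 0.968 = 8857
40–59: 2150 × 0.971 = 2088
60–79: 6800 × 0.956 = 6501
80+: 11550 × 0.943 + 5850 × 0.324 = 10892 + 1895 = 12787
End of period: [701, 8857, 2088, 6501, 12787]
Period 2:
Births: 8857 × 0.326 = 2887
20–39: 701 × 0.968 = 679
40–59: 8857 × 0.971 = 8600
60–79: 2088 × 0.956 = 1996
80+: 6501 × 0.943 + 12787 × 0.324 = 6130 + 4143 = 10273
End of period: [2887, 679, 8600, 1996, 10273]
Period 3:
Births: 679 × 0.326 = 221
20–39: 2887 × 0.968 = 2795
40–59: 679 × 0.971 = 659
60–79: 8600 × 0.956 = 8222
80+: 1996 × 0.943 + 10273 × 0.324 = 1882 + 3328 = 5210
End of period: [221, 2795, 659, 8222, 5210]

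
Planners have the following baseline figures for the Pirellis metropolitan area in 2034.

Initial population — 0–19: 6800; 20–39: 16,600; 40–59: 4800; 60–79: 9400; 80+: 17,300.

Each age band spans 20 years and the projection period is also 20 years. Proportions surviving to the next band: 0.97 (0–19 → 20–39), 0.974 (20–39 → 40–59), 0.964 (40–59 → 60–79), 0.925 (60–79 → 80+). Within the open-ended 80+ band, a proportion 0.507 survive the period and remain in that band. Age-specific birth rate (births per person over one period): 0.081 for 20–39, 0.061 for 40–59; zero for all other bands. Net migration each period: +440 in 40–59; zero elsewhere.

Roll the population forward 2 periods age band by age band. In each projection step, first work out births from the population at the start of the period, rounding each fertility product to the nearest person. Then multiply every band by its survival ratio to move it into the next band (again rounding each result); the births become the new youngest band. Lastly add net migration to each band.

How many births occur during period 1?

1638

[period 1]
Births: 16600 × 0.081 = 1345 ; 4800 × 0.061 = 293 → 1638
20–39: 6800 × 0.97 = 6596
40–59: 16600 × 0.974 = 16168
60–79: 4800 × 0.964 = 4627
80+: 9400 × 0.925 + 17300 × 0.507 = 8695 + 8771 = 17466
Net migration: 40–59 + 440 → 16608
Population now: 0–19=1638, 20–39=6596, 40–59=16608, 60–79=4627, 80+=17466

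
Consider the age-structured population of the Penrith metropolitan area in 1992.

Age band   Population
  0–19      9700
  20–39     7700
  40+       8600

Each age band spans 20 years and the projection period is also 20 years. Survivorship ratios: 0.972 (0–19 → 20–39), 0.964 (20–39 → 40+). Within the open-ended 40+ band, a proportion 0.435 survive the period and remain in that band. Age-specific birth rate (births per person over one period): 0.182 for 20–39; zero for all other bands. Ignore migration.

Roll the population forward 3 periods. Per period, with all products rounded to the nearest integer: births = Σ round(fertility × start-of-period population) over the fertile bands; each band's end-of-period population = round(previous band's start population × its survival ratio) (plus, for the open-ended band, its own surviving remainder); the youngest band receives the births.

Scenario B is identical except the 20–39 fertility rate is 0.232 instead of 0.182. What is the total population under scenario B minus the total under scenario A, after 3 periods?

974

(Bands numbered youngest = 1 to oldest = 3.)
— Period 1 —
Births: 7700 * 0.182 = 1401
Band 2: 9700 * 0.972 = 9428
Band 3: 7700 * 0.964 + 8600 * 0.435 = 7423 + 3741 = 11164
Giving 1401 / 9428 / 11164.
— Period 2 —
Births: 9428 * 0.182 = 1716
Band 2: 1401 * 0.972 = 1362
Band 3: 9428 * 0.964 + 11164 * 0.435 = 9089 + 4856 = 13945
Giving 1716 / 1362 / 13945.
— Period 3 —
Births: 1362 * 0.182 = 248
Band 2: 1716 * 0.972 = 1668
Band 3: 1362 * 0.964 + 13945 * 0.435 = 1313 + 6066 = 7379
Giving 248 / 1668 / 7379.
Scenario A total after 3 periods: 9295
Scenario B projection —
— Period 1 —
Births: 7700 * 0.232 = 1786
Band 2: 9700 * 0.972 = 9428
Band 3: 7700 * 0.964 + 8600 * 0.435 = 7423 + 3741 = 11164
Giving 1786 / 9428 / 11164.
— Period 2 —
Births: 9428 * 0.232 = 2187
Band 2: 1786 * 0.972 = 1736
Band 3: 9428 * 0.964 + 11164 * 0.435 = 9089 + 4856 = 13945
Giving 2187 / 1736 / 13945.
— Period 3 —
Births: 1736 * 0.232 = 403
Band 2: 2187 * 0.972 = 2126
Band 3: 1736 * 0.964 + 13945 * 0.435 = 1674 + 6066 = 7740
Giving 403 / 2126 / 7740.
Scenario B total after 3 periods: 10269
Difference B − A = 10269 − 9295 = 974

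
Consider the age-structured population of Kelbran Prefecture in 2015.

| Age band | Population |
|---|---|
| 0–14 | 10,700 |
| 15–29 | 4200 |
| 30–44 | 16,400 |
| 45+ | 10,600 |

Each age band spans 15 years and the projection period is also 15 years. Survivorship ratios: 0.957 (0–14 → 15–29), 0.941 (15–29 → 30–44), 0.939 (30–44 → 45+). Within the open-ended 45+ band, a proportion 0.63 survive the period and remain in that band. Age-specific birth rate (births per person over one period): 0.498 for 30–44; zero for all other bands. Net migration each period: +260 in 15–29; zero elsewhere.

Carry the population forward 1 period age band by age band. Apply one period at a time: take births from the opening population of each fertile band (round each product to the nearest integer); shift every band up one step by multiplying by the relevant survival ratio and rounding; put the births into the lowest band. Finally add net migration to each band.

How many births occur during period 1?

Numbering the groups 1..4 from youngest to oldest:
— Period 1 —
Births: 16400 × 0.498 = 8167
Group 2: 10700 × 0.957 = 10240
Group 3: 4200 × 0.941 = 3952
Group 4: 16400 × 0.939 + 10600 × 0.63 = 15400 + 6678 = 22078
Net migration: Group 2 + 260 → 10500
End of period: [8167, 10500, 3952, 22078]

8167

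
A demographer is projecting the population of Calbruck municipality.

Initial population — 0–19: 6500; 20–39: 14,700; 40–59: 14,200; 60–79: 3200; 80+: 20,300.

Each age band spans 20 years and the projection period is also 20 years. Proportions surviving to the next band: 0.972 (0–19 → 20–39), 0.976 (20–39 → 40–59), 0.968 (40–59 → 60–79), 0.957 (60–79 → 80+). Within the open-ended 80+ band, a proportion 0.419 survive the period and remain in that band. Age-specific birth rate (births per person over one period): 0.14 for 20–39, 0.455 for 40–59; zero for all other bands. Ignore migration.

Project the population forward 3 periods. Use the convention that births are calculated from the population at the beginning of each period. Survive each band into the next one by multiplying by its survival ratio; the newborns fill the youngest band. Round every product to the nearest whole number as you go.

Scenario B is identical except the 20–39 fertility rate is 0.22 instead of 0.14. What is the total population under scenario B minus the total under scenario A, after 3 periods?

[period 1]
Births: 14700 * 0.14 = 2058, 14200 * 0.455 = 6461 → 8519
20–39: 6500 * 0.972 = 6318
40–59: 14700 * 0.976 = 14347
60–79: 14200 * 0.968 = 13746
80+: 3200 * 0.957 + 20300 * 0.419 = 3062 + 8506 = 11568
Giving 8519 / 6318 / 14347 / 13746 / 11568.
[period 2]
Births: 6318 * 0.14 = 885, 14347 * 0.455 = 6528 → 7413
20–39: 8519 * 0.972 = 8280
40–59: 6318 * 0.976 = 6166
60–79: 14347 * 0.968 = 13888
80+: 13746 * 0.957 + 11568 * 0.419 = 13155 + 4847 = 18002
Giving 7413 / 8280 / 6166 / 13888 / 18002.
[period 3]
Births: 8280 * 0.14 = 1159, 6166 * 0.455 = 2806 → 3965
20–39: 7413 * 0.972 = 7205
40–59: 8280 * 0.976 = 8081
60–79: 6166 * 0.968 = 5969
80+: 13888 * 0.957 + 18002 * 0.419 = 13291 + 7543 = 20834
Giving 3965 / 7205 / 8081 / 5969 / 20834.
Scenario A total after 3 periods: 46054
Scenario B projection —
[period 1]
Births: 14700 * 0.22 = 3234, 14200 * 0.455 = 6461 → 9695
20–39: 6500 * 0.972 = 6318
40–59: 14700 * 0.976 = 14347
60–79: 14200 * 0.968 = 13746
80+: 3200 * 0.957 + 20300 * 0.419 = 3062 + 8506 = 11568
Giving 9695 / 6318 / 14347 / 13746 / 11568.
[period 2]
Births: 6318 * 0.22 = 1390, 14347 * 0.455 = 6528 → 7918
20–39: 9695 * 0.972 = 9424
40–59: 6318 * 0.976 = 6166
60–79: 14347 * 0.968 = 13888
80+: 13746 * 0.957 + 11568 * 0.419 = 13155 + 4847 = 18002
Giving 7918 / 9424 / 6166 / 13888 / 18002.
[period 3]
Births: 9424 * 0.22 = 2073, 6166 * 0.455 = 2806 → 4879
20–39: 7918 * 0.972 = 7696
40–59: 9424 * 0.976 = 9198
60–79: 6166 * 0.968 = 5969
80+: 13888 * 0.957 + 18002 * 0.419 = 13291 + 7543 = 20834
Giving 4879 / 7696 / 9198 / 5969 / 20834.
Scenario B total after 3 periods: 48576
Difference B − A = 48576 − 46054 = 2522

2522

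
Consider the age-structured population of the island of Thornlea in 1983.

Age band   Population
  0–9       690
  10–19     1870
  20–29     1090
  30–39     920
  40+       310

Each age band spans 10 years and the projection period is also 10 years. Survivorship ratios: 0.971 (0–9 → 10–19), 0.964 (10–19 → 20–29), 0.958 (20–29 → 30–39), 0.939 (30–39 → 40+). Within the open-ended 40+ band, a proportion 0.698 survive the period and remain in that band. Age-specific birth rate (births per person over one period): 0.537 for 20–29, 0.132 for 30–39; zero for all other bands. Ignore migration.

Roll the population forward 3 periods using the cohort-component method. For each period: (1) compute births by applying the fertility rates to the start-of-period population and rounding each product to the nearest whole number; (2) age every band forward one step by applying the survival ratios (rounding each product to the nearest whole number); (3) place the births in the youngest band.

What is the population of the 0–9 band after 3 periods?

575

(Bands numbered youngest = 1 to oldest = 5.)
After projecting period 1:
Births: 1090 × 0.537 = 585  |  920 × 0.132 = 121 ⇒ total 706
Band 2: 690 × 0.971 = 670
Band 3: 1870 × 0.964 = 1803
Band 4: 1090 × 0.958 = 1044
Band 5: 920 × 0.939 + 310 × 0.698 = 864 + 216 = 1080
Giving 706 / 670 / 1803 / 1044 / 1080.
After projecting period 2:
Births: 1803 × 0.537 = 968  |  1044 × 0.132 = 138 ⇒ total 1106
Band 2: 706 × 0.971 = 686
Band 3: 670 × 0.964 = 646
Band 4: 1803 × 0.958 = 1727
Band 5: 1044 × 0.939 + 1080 × 0.698 = 980 + 754 = 1734
Giving 1106 / 686 / 646 / 1727 / 1734.
After projecting period 3:
Births: 646 × 0.537 = 347  |  1727 × 0.132 = 228 ⇒ total 575
Band 2: 1106 × 0.971 = 1074
Band 3: 686 × 0.964 = 661
Band 4: 646 × 0.958 = 619
Band 5: 1727 × 0.939 + 1734 × 0.698 = 1622 + 1210 = 2832
Giving 575 / 1074 / 661 / 619 / 2832.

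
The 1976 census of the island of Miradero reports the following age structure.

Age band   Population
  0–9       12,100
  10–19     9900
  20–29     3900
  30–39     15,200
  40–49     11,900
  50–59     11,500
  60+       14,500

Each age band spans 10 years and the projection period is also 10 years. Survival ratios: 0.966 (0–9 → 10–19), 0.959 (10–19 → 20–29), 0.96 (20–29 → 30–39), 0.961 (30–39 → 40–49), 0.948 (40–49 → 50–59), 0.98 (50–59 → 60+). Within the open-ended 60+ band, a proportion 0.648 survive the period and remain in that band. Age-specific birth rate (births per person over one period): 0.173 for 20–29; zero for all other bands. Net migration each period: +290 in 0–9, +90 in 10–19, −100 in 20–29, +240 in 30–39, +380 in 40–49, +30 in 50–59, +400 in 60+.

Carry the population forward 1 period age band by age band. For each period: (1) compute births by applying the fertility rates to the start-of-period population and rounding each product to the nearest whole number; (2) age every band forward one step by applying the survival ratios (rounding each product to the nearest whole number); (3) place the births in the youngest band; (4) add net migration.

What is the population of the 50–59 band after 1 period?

Numbering the bands 1..7 from youngest to oldest:
After projecting period 1:
Births: 3900 * 0.173 = 675
Band 2: 12100 * 0.966 = 11689
Band 3: 9900 * 0.959 = 9494
Band 4: 3900 * 0.96 = 3744
Band 5: 15200 * 0.961 = 14607
Band 6: 11900 * 0.948 = 11281
Band 7: 11500 * 0.98 + 14500 * 0.648 = 11270 + 9396 = 20666
Net migration: Band 1 + 290 → 965; Band 2 + 90 → 11779; Band 3 − 100 → 9394; Band 4 + 240 → 3984; Band 5 + 380 → 14987; Band 6 + 30 → 11311; Band 7 + 400 → 21066
→ [965, 11779, 9394, 3984, 14987, 11311, 21066]

11311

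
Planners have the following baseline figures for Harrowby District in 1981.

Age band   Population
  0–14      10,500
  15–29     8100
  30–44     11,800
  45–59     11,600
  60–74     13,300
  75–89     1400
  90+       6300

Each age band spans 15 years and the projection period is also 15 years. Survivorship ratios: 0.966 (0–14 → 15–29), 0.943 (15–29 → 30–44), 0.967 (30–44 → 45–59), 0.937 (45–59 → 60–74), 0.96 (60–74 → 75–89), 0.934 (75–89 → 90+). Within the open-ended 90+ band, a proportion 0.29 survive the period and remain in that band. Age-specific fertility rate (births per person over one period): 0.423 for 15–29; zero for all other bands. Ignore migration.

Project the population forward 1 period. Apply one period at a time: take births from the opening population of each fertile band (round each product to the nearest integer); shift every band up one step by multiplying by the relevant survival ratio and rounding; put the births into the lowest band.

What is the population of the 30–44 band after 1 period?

7638

Call the bands 1 to 7, youngest first.
Period 1:
Births: 8100 × 0.423 = 3426
Band 2: 10500 × 0.966 = 10143
Band 3: 8100 × 0.943 = 7638
Band 4: 11800 × 0.967 = 11411
Band 5: 11600 × 0.937 = 10869
Band 6: 13300 × 0.96 = 12768
Band 7: 1400 × 0.934 + 6300 × 0.29 = 1308 + 1827 = 3135
→ [3426, 10143, 7638, 11411, 10869, 12768, 3135]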